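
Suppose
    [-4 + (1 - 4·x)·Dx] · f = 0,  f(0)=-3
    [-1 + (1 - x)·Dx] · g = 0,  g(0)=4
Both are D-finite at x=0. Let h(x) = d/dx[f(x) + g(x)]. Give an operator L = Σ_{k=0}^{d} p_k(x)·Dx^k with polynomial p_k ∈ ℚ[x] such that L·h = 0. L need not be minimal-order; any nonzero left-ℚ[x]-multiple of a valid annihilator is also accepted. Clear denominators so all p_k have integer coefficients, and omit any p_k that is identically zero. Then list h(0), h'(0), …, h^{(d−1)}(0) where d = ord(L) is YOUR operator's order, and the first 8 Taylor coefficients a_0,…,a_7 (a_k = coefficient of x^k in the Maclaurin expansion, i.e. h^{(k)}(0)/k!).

f: a_k = -3, -12, -48, -192, -768, -3072, -12288, -49152, …
g: a_k = 4, 4, 4, 4, 4, 4, 4, 4, …
f+g: L₀ = lclm(L_f,L_g), ord ≤ 1+1.
Differentiate: ansatz ord ≤ ord L₀ ⇒ L.
L = 24 + (-15 + 24·x)·Dx + (1 - 5·x + 4·x^2)·Dx^2  (order 2).
h: a_k = -8, -88, -564, -3056, -15340, -73704, -344036, -1572832, …
ICs: h(0) = -8, h′(0) = -88.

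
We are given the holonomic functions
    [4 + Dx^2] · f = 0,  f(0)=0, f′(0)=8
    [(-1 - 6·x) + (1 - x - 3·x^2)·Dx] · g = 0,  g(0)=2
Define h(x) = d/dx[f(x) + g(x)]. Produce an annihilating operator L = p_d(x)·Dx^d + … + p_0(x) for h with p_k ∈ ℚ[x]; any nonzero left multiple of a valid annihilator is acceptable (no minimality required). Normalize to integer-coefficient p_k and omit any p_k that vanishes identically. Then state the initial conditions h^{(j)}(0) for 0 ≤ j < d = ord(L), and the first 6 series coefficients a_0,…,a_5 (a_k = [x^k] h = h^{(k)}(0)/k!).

f: a_k = 0, 8, 0, -16/3, 0, 16/15, …
g: a_k = 2, 2, 8, 14, 38, 80, …
f+g: L₀ = lclm(L_f,L_g), ord ≤ 2+1.
h₀' ⇒ L via d/dx closure of L₀.
L = (976 + 5056·x + 17104·x^2 + 11760·x^3 + 18720·x^4 + 3888·x^5 + 3888·x^6) + (-92 - 516·x + 372·x^2 + 1232·x^3 + 2280·x^4 + 3240·x^5 + 1512·x^6 + 1296·x^7)·Dx + (244 + 1264·x + 4276·x^2 + 2940·x^3 + 4680·x^4 + 972·x^5 + 972·x^6)·Dx^2 + (-23 - 129·x + 93·x^2 + 308·x^3 + 570·x^4 + 810·x^5 + 378·x^6 + 324·x^7)·Dx^3  (order 3).
h: a_k = 10, 16, 26, 152, 1216/3, 1164, …
ICs: h(0) = 10, h′(0) = 16, h′′(0) = 52.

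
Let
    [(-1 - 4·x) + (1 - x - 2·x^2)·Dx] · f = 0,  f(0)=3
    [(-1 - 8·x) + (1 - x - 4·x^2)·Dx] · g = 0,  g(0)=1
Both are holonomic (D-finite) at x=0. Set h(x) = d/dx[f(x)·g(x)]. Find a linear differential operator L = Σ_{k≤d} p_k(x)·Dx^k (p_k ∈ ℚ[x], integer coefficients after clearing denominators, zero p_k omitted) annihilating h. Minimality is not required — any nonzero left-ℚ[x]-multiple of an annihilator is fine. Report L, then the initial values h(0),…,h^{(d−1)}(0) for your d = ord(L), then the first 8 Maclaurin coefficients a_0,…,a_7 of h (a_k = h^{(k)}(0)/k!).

L = (9 + 12·x - 9·x^2 - 272·x^3 - 144·x^4 + 720·x^5 + 640·x^6) + (-1 - 3·x + 24·x^2 + 17·x^3 - 115·x^4 - 66·x^5 + 168·x^6 + 128·x^7)·Dx  (order 1).
h: a_k = 6, 54, 198, 828, 2670, 8946, 27174, 82872, …
ICs: h(0) = 6.

f: a_k = 3, 3, 9, 15, 33, 63, 129, 255, …
g: a_k = 1, 1, 5, 9, 29, 65, 181, 441, …
h₀=f·g: eliminate ⇒ L₀, order ≤ 1·1.
Derive L from L₀ (diff closure).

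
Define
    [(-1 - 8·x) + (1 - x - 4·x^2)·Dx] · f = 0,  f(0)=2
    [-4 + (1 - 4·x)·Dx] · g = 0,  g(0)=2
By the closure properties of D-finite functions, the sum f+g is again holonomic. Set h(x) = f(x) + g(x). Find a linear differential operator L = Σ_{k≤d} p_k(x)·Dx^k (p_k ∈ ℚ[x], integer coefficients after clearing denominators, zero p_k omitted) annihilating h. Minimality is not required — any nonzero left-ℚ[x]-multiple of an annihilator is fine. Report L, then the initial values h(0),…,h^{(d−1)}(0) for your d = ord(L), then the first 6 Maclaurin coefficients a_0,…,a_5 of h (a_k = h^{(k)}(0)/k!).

L = (8 - 288·x + 384·x^2 - 512·x^3) + (22 - 8·x - 288·x^2 + 640·x^3 - 1024·x^4)·Dx + (-3 + 23·x - 56·x^2 + 32·x^3 + 128·x^4 - 256·x^5)·Dx^2  (order 2).
h: a_k = 4, 10, 42, 146, 570, 2178, …
ICs: h(0) = 4, h′(0) = 10.

f: a_k = 2, 2, 10, 18, 58, 130, …
g: a_k = 2, 8, 32, 128, 512, 2048, …
f+g: L₀ = lclm(L_f,L_g), ord ≤ 1+1.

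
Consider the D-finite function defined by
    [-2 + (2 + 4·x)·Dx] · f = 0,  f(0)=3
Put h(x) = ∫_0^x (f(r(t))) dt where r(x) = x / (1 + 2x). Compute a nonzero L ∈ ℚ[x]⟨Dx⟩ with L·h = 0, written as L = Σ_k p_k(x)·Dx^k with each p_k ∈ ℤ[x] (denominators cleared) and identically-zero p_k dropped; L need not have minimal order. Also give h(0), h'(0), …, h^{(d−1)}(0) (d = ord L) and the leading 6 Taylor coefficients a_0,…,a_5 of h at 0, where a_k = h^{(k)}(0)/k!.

f: a_k = 3, 3, -3/2, 3/2, -15/8, 21/8, …
Change of var in L_f (x↦r) gives L₀.
∫: right-multiply L₀ by Dx.
L = -Dx + (1 + 6·x + 8·x^2)·Dx^2  (order 2).
h: a_k = 0, 3, 3/2, -5/2, 39/8, -423/40, …
ICs: h(0) = 0, h′(0) = 3.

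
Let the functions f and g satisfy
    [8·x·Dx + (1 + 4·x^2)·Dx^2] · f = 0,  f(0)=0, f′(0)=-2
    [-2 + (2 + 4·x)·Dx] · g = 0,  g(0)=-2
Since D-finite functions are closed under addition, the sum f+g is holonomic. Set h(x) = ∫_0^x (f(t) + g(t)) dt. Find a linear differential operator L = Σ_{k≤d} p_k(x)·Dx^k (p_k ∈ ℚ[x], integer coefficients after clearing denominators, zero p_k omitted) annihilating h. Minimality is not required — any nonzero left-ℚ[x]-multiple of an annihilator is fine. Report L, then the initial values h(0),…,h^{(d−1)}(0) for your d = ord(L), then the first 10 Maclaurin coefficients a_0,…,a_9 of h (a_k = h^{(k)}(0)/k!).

f: a_k = 0, -2, 0, 8/3, 0, -32/5, 0, 128/7, 0, -512/9, …
g: a_k = -2, -2, 1, -1, 5/4, -7/4, 21/8, -33/8, 429/64, -715/64, …
Weyl lclm of L_f,L_g ⇒ L₀ (ord ≤ 3).
h=∫h₀ ⇒ L = L₀·Dx.
L = (-8 - 40·x + 96·x^2 + 96·x^3)·Dx^2 + (-11 - 32·x + 40·x^2 + 384·x^3 + 336·x^4)·Dx^3 + (-1 + 6·x + 24·x^2 + 48·x^3 + 112·x^4 + 96·x^5)·Dx^4  (order 4).
h: a_k = 0, -2, -2, 1/3, 5/12, 1/4, -163/120, 3/8, 793/448, 143/192, …
ICs: h(0) = 0, h′(0) = -2, h′′(0) = -4, h′′′(0) = 2.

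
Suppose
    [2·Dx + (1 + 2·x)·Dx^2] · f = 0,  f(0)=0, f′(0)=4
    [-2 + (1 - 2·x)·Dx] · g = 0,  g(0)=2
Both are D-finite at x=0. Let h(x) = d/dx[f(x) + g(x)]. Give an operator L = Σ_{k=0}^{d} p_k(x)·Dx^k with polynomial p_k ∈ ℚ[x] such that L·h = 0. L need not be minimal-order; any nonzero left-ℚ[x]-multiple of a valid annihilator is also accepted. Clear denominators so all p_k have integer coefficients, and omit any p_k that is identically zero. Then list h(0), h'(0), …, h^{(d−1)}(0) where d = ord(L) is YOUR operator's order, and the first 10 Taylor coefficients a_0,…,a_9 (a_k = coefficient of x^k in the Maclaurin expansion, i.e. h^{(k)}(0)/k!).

f: a_k = 0, 4, -4, 16/3, -8, 64/5, -64/3, 256/7, -64, 1024/9, …
g: a_k = 2, 4, 8, 16, 32, 64, 128, 256, 512, 1024, …
Weyl lclm of L_f,L_g ⇒ L₀ (ord ≤ 3).
Derive L from L₀ (diff closure).
L = (-40 - 16·x) + (-8 - 64·x - 32·x^2)·Dx + (3 + 2·x - 12·x^2 - 8·x^3)·Dx^2  (order 2).
h: a_k = 8, 8, 64, 96, 384, 640, 2048, 3584, 10240, 18432, …
ICs: h(0) = 8, h′(0) = 8.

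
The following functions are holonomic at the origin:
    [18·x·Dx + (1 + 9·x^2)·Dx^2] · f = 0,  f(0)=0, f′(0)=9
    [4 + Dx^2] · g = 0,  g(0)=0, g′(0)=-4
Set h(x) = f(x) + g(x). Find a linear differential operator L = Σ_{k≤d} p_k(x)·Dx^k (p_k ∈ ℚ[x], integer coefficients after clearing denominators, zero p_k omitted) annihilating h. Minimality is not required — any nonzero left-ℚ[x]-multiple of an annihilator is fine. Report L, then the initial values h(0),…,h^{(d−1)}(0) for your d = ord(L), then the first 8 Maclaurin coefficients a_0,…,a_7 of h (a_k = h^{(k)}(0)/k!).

f: a_k = 0, 9, 0, -27, 0, 729/5, 0, -6561/7, …
g: a_k = 0, -4, 0, 8/3, 0, -8/15, 0, 16/315, …
h₀=f+g: left-lcm gives L₀, ord ≤ 4.
L = (-3744·x + 37584·x^3 + 11664·x^5)·Dx + (-28 + 864·x^2 + 10692·x^4 + 5832·x^6)·Dx^2 + (-936·x + 9396·x^3 + 2916·x^5)·Dx^3 + (-7 + 216·x^2 + 2673·x^4 + 1458·x^6)·Dx^4  (order 4).
h: a_k = 0, 5, 0, -73/3, 0, 2179/15, 0, -295229/315, …
ICs: h(0) = 0, h′(0) = 5, h′′(0) = 0, h′′′(0) = -146.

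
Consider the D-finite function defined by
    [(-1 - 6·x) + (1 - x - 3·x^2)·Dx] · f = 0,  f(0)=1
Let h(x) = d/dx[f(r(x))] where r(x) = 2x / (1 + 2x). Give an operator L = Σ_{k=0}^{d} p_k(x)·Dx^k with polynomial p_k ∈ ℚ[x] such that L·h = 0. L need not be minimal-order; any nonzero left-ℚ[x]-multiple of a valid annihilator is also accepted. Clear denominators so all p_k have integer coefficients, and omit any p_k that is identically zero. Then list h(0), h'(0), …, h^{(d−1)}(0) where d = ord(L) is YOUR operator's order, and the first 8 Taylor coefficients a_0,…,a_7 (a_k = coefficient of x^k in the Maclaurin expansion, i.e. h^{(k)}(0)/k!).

L = (12 + 72·x + 576·x^2 + 672·x^3) + (-1 - 18·x - 48·x^2 + 136·x^3 + 336·x^4)·Dx  (order 1).
h: a_k = 2, 24, 0, 576, -1440, 13824, -56448, 350208, …
ICs: h(0) = 2.

f: a_k = 1, 1, 4, 7, 19, 40, 97, 217, …
L₀ from L_f via x↦r, Dx↦r'^{-1}Dx.
h₀' ⇒ L via d/dx closure of L₀.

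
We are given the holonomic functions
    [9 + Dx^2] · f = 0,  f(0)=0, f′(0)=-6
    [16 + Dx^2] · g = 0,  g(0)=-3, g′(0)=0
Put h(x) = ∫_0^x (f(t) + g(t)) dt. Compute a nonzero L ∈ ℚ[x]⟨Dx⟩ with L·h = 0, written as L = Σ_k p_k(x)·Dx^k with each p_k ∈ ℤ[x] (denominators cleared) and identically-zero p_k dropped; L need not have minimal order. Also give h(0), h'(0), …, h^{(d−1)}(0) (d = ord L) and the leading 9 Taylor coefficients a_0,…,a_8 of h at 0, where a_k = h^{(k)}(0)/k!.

f: a_k = 0, -6, 0, 9, 0, -81/20, 0, 243/280, 0, …
g: a_k = -3, 0, 24, 0, -32, 0, 256/15, 0, -512/105, …
L₀ := lclm(L_f,L_g); ord L₀ ≤ 2+2.
h=∫₀ˣh₀: take L = L₀·Dx.
L = 144·Dx + 25·Dx^3 + Dx^5  (order 5).
h: a_k = 0, -3, -3, 8, 9/4, -32/5, -27/40, 256/105, 243/2240, …
ICs: h(0) = 0, h′(0) = -3, h′′(0) = -6, h′′′(0) = 48, h′′′′(0) = 54.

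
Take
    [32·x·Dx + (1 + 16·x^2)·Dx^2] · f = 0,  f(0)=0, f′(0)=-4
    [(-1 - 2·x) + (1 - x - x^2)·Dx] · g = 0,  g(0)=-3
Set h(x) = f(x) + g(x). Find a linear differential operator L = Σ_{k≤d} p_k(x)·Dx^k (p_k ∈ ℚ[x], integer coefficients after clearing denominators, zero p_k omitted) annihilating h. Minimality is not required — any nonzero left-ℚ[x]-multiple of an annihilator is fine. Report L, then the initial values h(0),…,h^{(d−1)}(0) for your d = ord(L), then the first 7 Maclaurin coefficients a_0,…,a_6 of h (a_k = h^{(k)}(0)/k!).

f: a_k = 0, -4, 0, 64/3, 0, -1024/5, 0, …
g: a_k = -3, -3, -6, -9, -15, -24, -39, …
L₀ := lclm(L_f,L_g); ord L₀ ≤ 2+1.
L = (64 - 256·x - 3904·x^2 - 6912·x^3 - 9696·x^4 - 1536·x^6)·Dx + (-25 - 24·x + 542·x^2 - 780·x^3 - 6800·x^4 - 6560·x^5 - 768·x^6 - 1536·x^7)·Dx^2 + (2 + 17·x + 62·x^2 + 202·x^3 + 445·x^4 - 1136·x^5 - 576·x^6 - 256·x^7 - 256·x^8)·Dx^3  (order 3).
h: a_k = -3, -7, -6, 37/3, -15, -1144/5, -39, …
ICs: h(0) = -3, h′(0) = -7, h′′(0) = -12.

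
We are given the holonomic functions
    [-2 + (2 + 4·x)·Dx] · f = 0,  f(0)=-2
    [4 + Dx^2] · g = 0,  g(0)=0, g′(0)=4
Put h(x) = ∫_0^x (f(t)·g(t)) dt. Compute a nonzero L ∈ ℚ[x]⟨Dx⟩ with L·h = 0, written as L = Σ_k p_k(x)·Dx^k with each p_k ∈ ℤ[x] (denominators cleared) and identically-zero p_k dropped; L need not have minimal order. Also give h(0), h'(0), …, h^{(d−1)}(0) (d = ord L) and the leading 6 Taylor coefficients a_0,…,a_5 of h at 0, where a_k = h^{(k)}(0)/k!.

f: a_k = -2, -2, 1, -1, 5/4, -7/4, …
g: a_k = 0, 4, 0, -8/3, 0, 8/15, …
h₀=f·g: eliminate ⇒ L₀, order ≤ 1·2.
h=∫₀ˣh₀: take L = L₀·Dx.
L = (7 + 16·x + 16·x^2)·Dx + (-2 - 4·x)·Dx^2 + (1 + 4·x + 4·x^2)·Dx^3  (order 3).
h: a_k = 0, 0, -4, -8/3, 7/3, 4/15, …
ICs: h(0) = 0, h′(0) = 0, h′′(0) = -8.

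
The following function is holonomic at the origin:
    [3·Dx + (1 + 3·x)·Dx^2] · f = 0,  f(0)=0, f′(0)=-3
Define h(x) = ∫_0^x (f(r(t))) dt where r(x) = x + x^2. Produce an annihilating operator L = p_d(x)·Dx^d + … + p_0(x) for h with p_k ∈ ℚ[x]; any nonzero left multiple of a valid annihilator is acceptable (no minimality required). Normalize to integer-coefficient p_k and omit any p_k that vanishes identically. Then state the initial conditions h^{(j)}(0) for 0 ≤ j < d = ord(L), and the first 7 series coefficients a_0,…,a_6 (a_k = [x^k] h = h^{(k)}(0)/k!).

L = (1 + 6·x + 6·x^2)·Dx^2 + (1 + 5·x + 9·x^2 + 6·x^3)·Dx^3  (order 3).
h: a_k = 0, 0, -3/2, 1/2, 0, -9/20, 9/10, …
ICs: h(0) = 0, h′(0) = 0, h′′(0) = -3.

f: a_k = 0, -3, 9/2, -9, 81/4, -243/5, 243/2, …
L₀ from L_f via x↦r, Dx↦r'^{-1}Dx.
Integrate: L := L₀·Dx.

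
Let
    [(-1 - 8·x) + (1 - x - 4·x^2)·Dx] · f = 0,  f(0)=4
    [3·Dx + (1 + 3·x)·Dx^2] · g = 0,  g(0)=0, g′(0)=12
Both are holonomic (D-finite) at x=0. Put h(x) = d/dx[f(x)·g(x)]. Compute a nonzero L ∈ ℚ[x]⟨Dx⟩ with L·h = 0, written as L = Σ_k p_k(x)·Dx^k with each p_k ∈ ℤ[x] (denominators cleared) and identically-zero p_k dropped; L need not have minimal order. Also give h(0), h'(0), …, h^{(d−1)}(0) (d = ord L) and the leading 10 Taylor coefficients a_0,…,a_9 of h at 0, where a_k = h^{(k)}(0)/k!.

f: a_k = 4, 4, 20, 36, 116, 260, 724, 1764, 4660, 11716, …
g: a_k = 0, 12, -18, 36, -81, 972/5, -486, 8748/7, -6561/2, 8748, …
h₀=f·g: eliminate ⇒ L₀, order ≤ 1·2.
h=h₀': d/dx-closure on L₀ ⇒ L.
L = (444 + 2376·x + 5184·x^2) + (15 + 381·x + 2592·x^2 + 4032·x^3)·Dx + (-11 - 70·x - 19·x^2 + 468·x^3 + 576·x^4)·Dx^2  (order 2).
h: a_k = 48, -48, 936, -432, 9588, -13752/5, 85476, -768528/35, 25543566/35, -1705668/7, …
ICs: h(0) = 48, h′(0) = -48.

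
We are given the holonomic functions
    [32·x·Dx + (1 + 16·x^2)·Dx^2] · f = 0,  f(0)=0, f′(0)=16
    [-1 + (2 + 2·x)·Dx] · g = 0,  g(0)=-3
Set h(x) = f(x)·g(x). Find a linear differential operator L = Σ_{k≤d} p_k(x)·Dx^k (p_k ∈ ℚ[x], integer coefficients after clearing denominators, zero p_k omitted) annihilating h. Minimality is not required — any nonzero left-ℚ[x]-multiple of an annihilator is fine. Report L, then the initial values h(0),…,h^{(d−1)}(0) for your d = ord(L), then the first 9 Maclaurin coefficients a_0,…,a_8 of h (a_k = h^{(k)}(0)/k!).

f: a_k = 0, 16, 0, -256/3, 0, 4096/5, 0, -65536/7, 0, …
g: a_k = -3, -3/2, 3/8, -3/16, 15/128, -21/256, 63/1024, -99/2048, 1287/32768, …
Sym-product of L_f,L_g gives L₀ (≤ ord 2).
L = (3 - 64·x - 16·x^2) + (-4 + 124·x + 192·x^2 + 64·x^3)·Dx + (4 + 8·x + 68·x^2 + 128·x^3 + 64·x^4)·Dx^2  (order 2).
h: a_k = 0, -48, -24, 262, 125, -99509/40, -97129/80, 63582493/2240, 62254327/4480, …
ICs: h(0) = 0, h′(0) = -48.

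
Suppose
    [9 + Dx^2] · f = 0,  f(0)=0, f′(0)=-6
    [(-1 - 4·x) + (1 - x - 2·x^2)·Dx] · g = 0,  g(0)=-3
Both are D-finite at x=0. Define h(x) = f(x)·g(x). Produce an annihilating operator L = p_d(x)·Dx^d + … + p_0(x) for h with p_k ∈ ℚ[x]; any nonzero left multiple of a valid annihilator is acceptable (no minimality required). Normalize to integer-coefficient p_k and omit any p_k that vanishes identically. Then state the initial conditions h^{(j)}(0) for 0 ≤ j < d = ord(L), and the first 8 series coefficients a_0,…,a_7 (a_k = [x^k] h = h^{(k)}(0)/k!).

f: a_k = 0, -6, 0, 9, 0, -81/20, 0, 243/280, …
g: a_k = -3, -3, -9, -15, -33, -63, -129, -255, …
f·g: L₀ = L_f ⊗_s L_g, ord ≤ 2·1.
L = (-5 + 9·x + 18·x^2) + (2 + 8·x)·Dx + (-1 + x + 2·x^2)·Dx^2  (order 2).
h: a_k = 0, 18, 18, 27, 63, 2583/20, 5103/20, 143037/280, …
ICs: h(0) = 0, h′(0) = 18.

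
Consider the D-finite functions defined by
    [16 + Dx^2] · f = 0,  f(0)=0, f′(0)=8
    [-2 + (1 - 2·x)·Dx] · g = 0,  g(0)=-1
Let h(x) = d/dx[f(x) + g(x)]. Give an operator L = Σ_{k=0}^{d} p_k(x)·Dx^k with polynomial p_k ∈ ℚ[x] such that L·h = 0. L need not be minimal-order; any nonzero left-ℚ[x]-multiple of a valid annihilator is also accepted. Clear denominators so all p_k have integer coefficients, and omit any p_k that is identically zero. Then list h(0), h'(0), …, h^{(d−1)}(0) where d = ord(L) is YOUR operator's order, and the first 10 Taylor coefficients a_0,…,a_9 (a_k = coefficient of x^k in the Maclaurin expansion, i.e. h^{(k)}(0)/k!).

L = (512 - 512·x + 512·x^2) + (-80 + 288·x - 384·x^2 + 256·x^3)·Dx + (32 - 32·x + 32·x^2)·Dx^2 + (-5 + 18·x - 24·x^2 + 16·x^3)·Dx^3  (order 3).
h: a_k = 6, -8, -88, -64, -224/3, -384, -42368/45, -2048, -1447424/315, -10240, …
ICs: h(0) = 6, h′(0) = -8, h′′(0) = -176.

f: a_k = 0, 8, 0, -64/3, 0, 256/15, 0, -2048/315, 0, 4096/2835, …
g: a_k = -1, -2, -4, -8, -16, -32, -64, -128, -256, -512, …
f+g: L₀ = lclm(L_f,L_g), ord ≤ 2+1.
Derive L from L₀ (diff closure).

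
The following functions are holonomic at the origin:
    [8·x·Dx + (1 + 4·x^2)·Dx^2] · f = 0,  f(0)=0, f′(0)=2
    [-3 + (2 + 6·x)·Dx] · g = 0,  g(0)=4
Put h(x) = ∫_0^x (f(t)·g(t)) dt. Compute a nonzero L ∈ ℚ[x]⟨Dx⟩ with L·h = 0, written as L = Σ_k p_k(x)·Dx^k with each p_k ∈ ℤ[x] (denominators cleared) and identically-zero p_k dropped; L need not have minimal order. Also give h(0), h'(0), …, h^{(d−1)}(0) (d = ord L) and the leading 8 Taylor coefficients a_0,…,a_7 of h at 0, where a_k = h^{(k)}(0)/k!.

f: a_k = 0, 2, 0, -8/3, 0, 32/5, 0, -128/7, …
g: a_k = 4, 6, -9/2, 27/4, -405/32, 1701/64, -15309/256, 72171/512, …
f·g: L₀ = L_f ⊗_s L_g, ord ≤ 2·1.
∫: right-multiply L₀ by Dx.
L = (27 - 48·x - 36·x^2)·Dx + (-12 - 4·x + 144·x^2 + 144·x^3)·Dx^2 + (4 + 24·x + 52·x^2 + 96·x^3 + 144·x^4)·Dx^3  (order 3).
h: a_k = 0, 0, 4, 4, -59/12, -1/2, 983/480, 11769/1120, …
ICs: h(0) = 0, h′(0) = 0, h′′(0) = 8.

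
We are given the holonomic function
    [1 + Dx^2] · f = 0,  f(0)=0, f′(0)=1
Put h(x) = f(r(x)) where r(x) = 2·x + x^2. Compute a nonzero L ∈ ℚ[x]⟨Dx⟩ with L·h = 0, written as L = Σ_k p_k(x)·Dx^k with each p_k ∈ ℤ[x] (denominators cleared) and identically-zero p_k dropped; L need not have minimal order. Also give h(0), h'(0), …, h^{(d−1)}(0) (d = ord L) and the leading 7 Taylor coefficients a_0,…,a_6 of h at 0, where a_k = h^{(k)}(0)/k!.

L = (4 + 12·x + 12·x^2 + 4·x^3) - Dx + (1 + x)·Dx^2  (order 2).
h: a_k = 0, 2, 1, -4/3, -2, -11/15, 1/2, …
ICs: h(0) = 0, h′(0) = 2.

f: a_k = 0, 1, 0, -1/6, 0, 1/120, 0, …
Change of var in L_f (x↦r) gives L₀.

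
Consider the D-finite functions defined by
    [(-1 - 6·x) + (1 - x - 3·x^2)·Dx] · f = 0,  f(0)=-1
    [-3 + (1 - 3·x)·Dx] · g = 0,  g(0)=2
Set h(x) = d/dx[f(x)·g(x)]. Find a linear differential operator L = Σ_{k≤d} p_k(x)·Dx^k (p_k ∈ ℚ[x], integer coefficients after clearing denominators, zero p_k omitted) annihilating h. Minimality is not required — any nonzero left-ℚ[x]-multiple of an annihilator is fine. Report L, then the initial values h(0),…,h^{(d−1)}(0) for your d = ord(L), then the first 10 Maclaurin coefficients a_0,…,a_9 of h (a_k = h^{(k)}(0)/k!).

L = (32 - 54·x - 216·x^2 + 972·x^4) + (-4 + 16·x + 27·x^2 - 144·x^3 + 243·x^5)·Dx  (order 1).
h: a_k = -8, -64, -330, -1472, -5920, -22476, -81704, -288256, -993726, -3366080, …
ICs: h(0) = -8.

f: a_k = -1, -1, -4, -7, -19, -40, -97, -217, -508, -1159, …
g: a_k = 2, 6, 18, 54, 162, 486, 1458, 4374, 13122, 39366, …
Product ⇒ symmetric product L₀, ord ≤ 1.
h=h₀': d/dx-closure on L₀ ⇒ L.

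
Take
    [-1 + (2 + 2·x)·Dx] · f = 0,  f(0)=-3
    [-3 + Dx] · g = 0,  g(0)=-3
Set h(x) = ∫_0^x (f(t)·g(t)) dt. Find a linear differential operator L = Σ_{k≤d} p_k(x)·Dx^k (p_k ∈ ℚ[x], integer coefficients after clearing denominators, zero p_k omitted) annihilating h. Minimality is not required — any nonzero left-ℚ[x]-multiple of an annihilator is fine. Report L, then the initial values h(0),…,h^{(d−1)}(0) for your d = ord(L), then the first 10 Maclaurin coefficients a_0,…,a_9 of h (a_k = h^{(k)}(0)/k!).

f: a_k = -3, -3/2, 3/8, -3/16, 15/128, -21/256, 63/1024, -99/2048, 1287/32768, -2145/65536, …
g: a_k = -3, -9, -27/2, -27/2, -81/8, -243/40, -243/80, -729/560, -2187/4480, -729/4480, …
f·g: L₀ = L_f ⊗_s L_g, ord ≤ 1·1.
∫: right-multiply L₀ by Dx.
L = (-7 - 6·x)·Dx + (2 + 2·x)·Dx^2  (order 2).
h: a_k = 0, 9, 63/4, 141/8, 927/64, 6003/640, 12831/2560, 81567/35840, 515997/573440, 51423/163840, …
ICs: h(0) = 0, h′(0) = 9.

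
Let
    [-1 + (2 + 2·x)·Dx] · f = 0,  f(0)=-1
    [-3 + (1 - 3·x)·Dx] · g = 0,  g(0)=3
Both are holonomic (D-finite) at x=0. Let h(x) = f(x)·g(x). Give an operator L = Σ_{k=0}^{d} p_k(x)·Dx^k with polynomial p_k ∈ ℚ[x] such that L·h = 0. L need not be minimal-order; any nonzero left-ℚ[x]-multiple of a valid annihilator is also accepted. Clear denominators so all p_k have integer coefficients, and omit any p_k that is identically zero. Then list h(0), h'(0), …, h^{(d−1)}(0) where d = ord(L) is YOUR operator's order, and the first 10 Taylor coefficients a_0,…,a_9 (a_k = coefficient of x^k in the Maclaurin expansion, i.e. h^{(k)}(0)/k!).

f: a_k = -1, -1/2, 1/8, -1/16, 5/128, -7/256, 21/1024, -33/2048, 429/32768, -715/65536, …
g: a_k = 3, 9, 27, 81, 243, 729, 2187, 6561, 19683, 59049, …
Sym-product of L_f,L_g gives L₀ (≤ ord 1).
L = (7 + 3·x) + (-2 + 4·x + 6·x^2)·Dx  (order 1).
h: a_k = -3, -21/2, -249/8, -1497/16, -35913/128, -215499/256, -2585925/1024, -15515649/2048, -744749865/32768, -4468501335/65536, …
ICs: h(0) = -3.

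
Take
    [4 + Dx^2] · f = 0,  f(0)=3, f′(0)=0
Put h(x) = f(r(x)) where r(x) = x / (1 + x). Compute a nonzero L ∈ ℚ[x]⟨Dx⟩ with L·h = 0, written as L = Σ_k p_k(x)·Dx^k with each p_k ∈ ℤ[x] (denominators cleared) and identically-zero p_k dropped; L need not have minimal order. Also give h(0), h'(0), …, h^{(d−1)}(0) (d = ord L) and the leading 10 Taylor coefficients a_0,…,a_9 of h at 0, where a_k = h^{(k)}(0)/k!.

L = 4 + (2 + 6·x + 6·x^2 + 2·x^3)·Dx + (1 + 4·x + 6·x^2 + 4·x^3 + x^4)·Dx^2  (order 2).
h: a_k = 3, 0, -6, 12, -16, 16, -154/15, -12/5, 2354/105, -5168/105, …
ICs: h(0) = 3, h′(0) = 0.

f: a_k = 3, 0, -6, 0, 2, 0, -4/15, 0, 2/105, 0, …
h₀=f(r): pull back L_f along r ⇒ L₀.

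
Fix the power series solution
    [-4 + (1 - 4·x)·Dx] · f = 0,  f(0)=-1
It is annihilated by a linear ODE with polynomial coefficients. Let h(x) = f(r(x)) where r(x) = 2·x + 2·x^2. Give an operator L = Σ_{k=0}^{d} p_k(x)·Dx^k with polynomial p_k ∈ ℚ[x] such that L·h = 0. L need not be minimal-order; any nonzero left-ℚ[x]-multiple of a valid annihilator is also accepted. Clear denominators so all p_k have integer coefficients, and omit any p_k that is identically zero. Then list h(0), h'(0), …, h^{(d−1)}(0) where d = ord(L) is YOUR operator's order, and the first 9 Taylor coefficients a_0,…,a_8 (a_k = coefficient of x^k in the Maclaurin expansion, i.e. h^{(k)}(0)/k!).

L = (8 + 16·x) + (-1 + 8·x + 8·x^2)·Dx  (order 1).
h: a_k = -1, -8, -72, -640, -5696, -50688, -451072, -4014080, -35721216, …
ICs: h(0) = -1.

f: a_k = -1, -4, -16, -64, -256, -1024, -4096, -16384, -65536, …
L₀ from L_f via x↦r, Dx↦r'^{-1}Dx.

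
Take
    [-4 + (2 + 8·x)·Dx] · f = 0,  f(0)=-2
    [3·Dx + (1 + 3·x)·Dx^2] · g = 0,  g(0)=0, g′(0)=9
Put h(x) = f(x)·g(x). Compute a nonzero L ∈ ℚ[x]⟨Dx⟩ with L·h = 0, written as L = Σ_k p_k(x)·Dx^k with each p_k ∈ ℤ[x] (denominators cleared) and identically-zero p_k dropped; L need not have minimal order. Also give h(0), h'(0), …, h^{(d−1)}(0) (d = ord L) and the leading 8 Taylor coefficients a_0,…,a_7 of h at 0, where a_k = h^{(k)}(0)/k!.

f: a_k = -2, -4, 4, -8, 20, -56, 168, -528, …
g: a_k = 0, 9, -27/2, 27, -243/4, 729/5, -729/2, 6561/7, …
Sym-product of L_f,L_g gives L₀ (≤ ord 2).
L = (6 + 12·x) + (-1 - 4·x)·Dx + (1 + 11·x + 40·x^2 + 48·x^3)·Dx^2  (order 2).
h: a_k = 0, -18, -9, 36, -225/2, 1737/5, -5436/5, 121122/35, …
ICs: h(0) = 0, h′(0) = -18.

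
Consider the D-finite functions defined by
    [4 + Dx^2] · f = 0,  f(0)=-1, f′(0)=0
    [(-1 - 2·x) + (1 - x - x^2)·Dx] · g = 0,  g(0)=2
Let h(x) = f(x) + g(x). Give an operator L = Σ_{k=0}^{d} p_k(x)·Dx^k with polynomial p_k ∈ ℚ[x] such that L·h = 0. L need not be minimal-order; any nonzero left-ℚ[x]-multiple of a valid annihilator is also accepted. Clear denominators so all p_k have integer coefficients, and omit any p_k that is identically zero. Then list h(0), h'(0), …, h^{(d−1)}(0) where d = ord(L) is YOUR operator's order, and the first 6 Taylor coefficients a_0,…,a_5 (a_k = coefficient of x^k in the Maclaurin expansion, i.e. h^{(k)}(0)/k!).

f: a_k = -1, 0, 2, 0, -2/3, 0, …
g: a_k = 2, 2, 4, 6, 10, 16, …
Sum ⇒ L₀ = lclm(L_f,L_g) in ℚ(x)⟨Dx⟩.
L = (-44 - 96·x - 32·x^2 - 48·x^3 - 40·x^4 - 16·x^5) + (16 - 20·x - 8·x^2 + 16·x^3 - 12·x^4 - 24·x^5 - 8·x^6)·Dx + (-11 - 24·x - 8·x^2 - 12·x^3 - 10·x^4 - 4·x^5)·Dx^2 + (4 - 5·x - 2·x^2 + 4·x^3 - 3·x^4 - 6·x^5 - 2·x^6)·Dx^3  (order 3).
h: a_k = 1, 2, 6, 6, 28/3, 16, …
ICs: h(0) = 1, h′(0) = 2, h′′(0) = 12.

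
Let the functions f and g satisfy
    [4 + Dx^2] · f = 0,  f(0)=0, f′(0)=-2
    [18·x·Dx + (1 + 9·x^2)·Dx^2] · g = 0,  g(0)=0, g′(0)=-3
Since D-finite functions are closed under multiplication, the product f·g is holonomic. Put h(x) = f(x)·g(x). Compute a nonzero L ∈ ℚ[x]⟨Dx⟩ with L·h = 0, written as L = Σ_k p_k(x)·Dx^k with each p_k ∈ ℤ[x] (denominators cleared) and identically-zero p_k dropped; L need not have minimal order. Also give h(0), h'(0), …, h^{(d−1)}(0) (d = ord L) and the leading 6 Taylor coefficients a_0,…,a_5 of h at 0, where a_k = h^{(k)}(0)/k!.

f: a_k = 0, -2, 0, 4/3, 0, -4/15, …
g: a_k = 0, -3, 0, 9, 0, -243/5, …
f·g: L₀ = L_f ⊗_s L_g, ord ≤ 2·2.
L = (2080 + 50256·x^2 + 89424·x^4 + 186624·x^6 + 419904·x^8) + (3168·x + 38880·x^3 + 139968·x^5 + 419904·x^7)·Dx + (572 + 13788·x^2 + 33048·x^4 + 93312·x^6 + 209952·x^8)·Dx^2 + (792·x + 9720·x^3 + 34992·x^5 + 104976·x^7)·Dx^3 + (13 + 306·x^2 + 2673·x^4 + 11664·x^6 + 26244·x^8)·Dx^4  (order 4).
h: a_k = 0, 0, 6, 0, -22, 0, …
ICs: h(0) = 0, h′(0) = 0, h′′(0) = 12, h′′′(0) = 0.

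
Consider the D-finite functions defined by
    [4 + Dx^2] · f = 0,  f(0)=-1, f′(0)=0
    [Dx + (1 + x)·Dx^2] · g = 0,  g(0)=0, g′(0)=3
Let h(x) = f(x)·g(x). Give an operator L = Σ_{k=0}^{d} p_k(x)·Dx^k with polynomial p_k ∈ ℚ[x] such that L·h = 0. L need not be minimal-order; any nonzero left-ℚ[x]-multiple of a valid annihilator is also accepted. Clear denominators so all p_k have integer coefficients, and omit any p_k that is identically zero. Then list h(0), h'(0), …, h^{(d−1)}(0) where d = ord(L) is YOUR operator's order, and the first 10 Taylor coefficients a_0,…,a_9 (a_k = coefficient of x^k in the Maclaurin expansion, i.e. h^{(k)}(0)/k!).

f: a_k = -1, 0, 2, 0, -2/3, 0, 4/45, 0, -2/315, 0, …
g: a_k = 0, 3, -3/2, 1, -3/4, 3/5, -1/2, 3/7, -3/8, 1/3, …
h₀=f·g: eliminate ⇒ L₀, order ≤ 2·2.
L = (168 + 864·x + 1456·x^2 + 1024·x^3 + 256·x^4) + (112 + 368·x + 384·x^2 + 128·x^3)·Dx + (102 + 464·x + 744·x^2 + 512·x^3 + 128·x^4)·Dx^2 + (28 + 92·x + 96·x^2 + 32·x^3)·Dx^3 + (15 + 62·x + 95·x^2 + 64·x^3 + 16·x^4)·Dx^4  (order 4).
h: a_k = 0, -3, 3/2, 5, -9/4, -3/5, 0, 13/35, -31/120, 61/315, …
ICs: h(0) = 0, h′(0) = -3, h′′(0) = 3, h′′′(0) = 30.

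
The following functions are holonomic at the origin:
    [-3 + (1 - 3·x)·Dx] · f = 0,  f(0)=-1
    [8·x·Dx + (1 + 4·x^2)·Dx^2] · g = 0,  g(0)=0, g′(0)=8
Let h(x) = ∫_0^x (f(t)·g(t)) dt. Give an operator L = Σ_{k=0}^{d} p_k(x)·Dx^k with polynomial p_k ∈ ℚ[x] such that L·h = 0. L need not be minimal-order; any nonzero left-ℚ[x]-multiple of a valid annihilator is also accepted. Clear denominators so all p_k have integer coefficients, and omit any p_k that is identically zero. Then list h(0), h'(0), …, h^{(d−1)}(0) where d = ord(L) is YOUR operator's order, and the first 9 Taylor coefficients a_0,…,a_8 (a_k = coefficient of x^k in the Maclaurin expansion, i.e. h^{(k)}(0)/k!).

L = 24·x·Dx + (6 - 8·x + 48·x^2)·Dx^2 + (-1 + 3·x - 4·x^2 + 12·x^3)·Dx^3  (order 3).
h: a_k = 0, 0, -4, -8, -46/3, -184/5, -1444/15, -8664/35, -22423/35, …
ICs: h(0) = 0, h′(0) = 0, h′′(0) = -8.

f: a_k = -1, -3, -9, -27, -81, -243, -729, -2187, -6561, …
g: a_k = 0, 8, 0, -32/3, 0, 128/5, 0, -512/7, 0, …
h₀=f·g: eliminate ⇒ L₀, order ≤ 1·2.
∫: right-multiply L₀ by Dx.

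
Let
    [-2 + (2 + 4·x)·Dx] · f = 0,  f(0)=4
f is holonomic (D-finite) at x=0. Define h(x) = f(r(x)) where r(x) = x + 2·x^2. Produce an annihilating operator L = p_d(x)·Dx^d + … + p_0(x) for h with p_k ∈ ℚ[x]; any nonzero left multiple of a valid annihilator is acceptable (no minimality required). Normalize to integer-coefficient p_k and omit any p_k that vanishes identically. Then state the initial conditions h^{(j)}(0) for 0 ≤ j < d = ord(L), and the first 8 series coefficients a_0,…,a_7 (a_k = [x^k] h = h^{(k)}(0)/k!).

f: a_k = 4, 4, -2, 2, -5/2, 7/2, -21/4, 33/4, …
Substitute x→r, Dx→(1/r')Dx; clear ⇒ L₀.
L = (-1 - 4·x) + (1 + 2·x + 4·x^2)·Dx  (order 1).
h: a_k = 4, 4, 6, -6, 3/2, 15/2, -57/4, 21/4, …
ICs: h(0) = 4.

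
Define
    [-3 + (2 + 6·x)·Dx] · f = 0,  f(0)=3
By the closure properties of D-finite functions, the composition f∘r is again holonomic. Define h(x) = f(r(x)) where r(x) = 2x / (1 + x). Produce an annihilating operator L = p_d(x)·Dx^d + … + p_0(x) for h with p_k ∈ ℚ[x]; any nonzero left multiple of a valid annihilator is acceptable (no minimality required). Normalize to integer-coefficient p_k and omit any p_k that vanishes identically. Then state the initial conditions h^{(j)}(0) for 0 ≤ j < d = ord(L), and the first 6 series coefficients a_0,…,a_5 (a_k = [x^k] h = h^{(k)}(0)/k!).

f: a_k = 3, 9/2, -27/8, 81/16, -1215/128, 5103/256, …
L₀ from L_f via x↦r, Dx↦r'^{-1}Dx.
L = -3 + (1 + 8·x + 7·x^2)·Dx  (order 1).
h: a_k = 3, 9, -45/2, 153/2, -2583/8, 12411/8, …
ICs: h(0) = 3.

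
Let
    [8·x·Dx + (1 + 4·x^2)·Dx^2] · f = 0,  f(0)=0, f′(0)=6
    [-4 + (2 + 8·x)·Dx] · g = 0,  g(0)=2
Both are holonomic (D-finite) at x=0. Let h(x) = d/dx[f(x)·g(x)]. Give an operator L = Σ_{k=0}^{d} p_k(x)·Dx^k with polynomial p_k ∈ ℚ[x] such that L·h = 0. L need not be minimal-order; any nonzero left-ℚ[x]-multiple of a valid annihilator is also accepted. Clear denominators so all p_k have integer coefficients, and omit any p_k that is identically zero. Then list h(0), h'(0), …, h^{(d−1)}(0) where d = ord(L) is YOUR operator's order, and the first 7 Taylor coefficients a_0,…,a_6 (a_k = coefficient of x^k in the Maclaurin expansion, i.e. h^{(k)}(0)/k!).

L = (-4 + 160·x + 320·x^2 - 384·x^3 - 192·x^4) + (16 + 120·x + 432·x^2 + 544·x^3 - 1344·x^4 - 768·x^5)·Dx + (3 + 20·x + 24·x^2 - 16·x^3 - 16·x^4 - 384·x^5 - 256·x^6)·Dx^2  (order 2).
h: a_k = 12, 48, -120, 64, -248, 10464/5, -36208/5, …
ICs: h(0) = 12, h′(0) = 48.

f: a_k = 0, 6, 0, -8, 0, 96/5, 0, …
g: a_k = 2, 4, -4, 8, -20, 56, -168, …
f·g: L₀ = L_f ⊗_s L_g, ord ≤ 2·1.
Differentiate: ansatz ord ≤ ord L₀ ⇒ L.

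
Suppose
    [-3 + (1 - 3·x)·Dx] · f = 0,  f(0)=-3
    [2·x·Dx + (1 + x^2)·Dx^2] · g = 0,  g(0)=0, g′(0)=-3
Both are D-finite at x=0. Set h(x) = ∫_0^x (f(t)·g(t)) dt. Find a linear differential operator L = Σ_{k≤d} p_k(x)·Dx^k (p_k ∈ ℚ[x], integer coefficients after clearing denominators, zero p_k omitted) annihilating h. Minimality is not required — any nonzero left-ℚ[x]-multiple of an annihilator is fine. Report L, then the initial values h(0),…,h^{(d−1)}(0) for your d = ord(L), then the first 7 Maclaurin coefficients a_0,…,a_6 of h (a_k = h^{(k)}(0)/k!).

L = 6·x·Dx + (6 - 2·x + 12·x^2)·Dx^2 + (-1 + 3·x - x^2 + 3·x^3)·Dx^3  (order 3).
h: a_k = 0, 0, 9/2, 9, 39/2, 234/5, 1173/10, …
ICs: h(0) = 0, h′(0) = 0, h′′(0) = 9.

f: a_k = -3, -9, -27, -81, -243, -729, -2187, …
g: a_k = 0, -3, 0, 1, 0, -3/5, 0, …
h₀=f·g: eliminate ⇒ L₀, order ≤ 1·2.
h=∫₀ˣh₀: take L = L₀·Dx.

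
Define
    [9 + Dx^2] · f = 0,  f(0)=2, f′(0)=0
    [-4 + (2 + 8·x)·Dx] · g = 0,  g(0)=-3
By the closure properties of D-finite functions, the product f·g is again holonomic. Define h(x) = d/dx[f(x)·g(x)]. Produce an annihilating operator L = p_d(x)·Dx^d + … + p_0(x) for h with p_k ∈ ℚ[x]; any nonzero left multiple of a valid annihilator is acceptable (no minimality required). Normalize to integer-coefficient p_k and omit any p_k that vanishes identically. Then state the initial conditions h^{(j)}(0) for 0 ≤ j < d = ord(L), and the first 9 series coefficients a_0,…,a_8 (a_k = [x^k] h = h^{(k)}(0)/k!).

f: a_k = 2, 0, -9, 0, 27/4, 0, -81/40, 0, 729/2240, …
g: a_k = -3, -6, 6, -12, 30, -84, 252, -792, 2574, …
Product ⇒ symmetric product L₀, ord ≤ 2.
Differentiate: ansatz ord ≤ ord L₀ ⇒ L.
L = (131 + 1392·x + 4512·x^2 + 6912·x^3 + 6912·x^4) + (4 - 80·x - 576·x^2 - 768·x^3)·Dx + (7 + 80·x + 352·x^2 + 768·x^3 + 768·x^4)·Dx^2  (order 2).
h: a_k = -12, 78, 90, -57, -1005/2, 33669/20, -125559/20, 6875397/280, -106612659/1120, …
ICs: h(0) = -12, h′(0) = 78.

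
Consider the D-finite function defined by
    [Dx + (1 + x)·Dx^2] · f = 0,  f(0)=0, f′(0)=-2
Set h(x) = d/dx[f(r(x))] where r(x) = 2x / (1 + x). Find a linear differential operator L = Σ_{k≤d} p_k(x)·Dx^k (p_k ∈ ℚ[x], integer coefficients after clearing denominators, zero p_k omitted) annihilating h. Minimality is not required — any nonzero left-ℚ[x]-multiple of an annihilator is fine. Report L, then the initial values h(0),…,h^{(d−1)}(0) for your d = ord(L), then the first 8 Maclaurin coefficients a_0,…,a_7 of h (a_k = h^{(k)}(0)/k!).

f: a_k = 0, -2, 1, -2/3, 1/2, -2/5, 1/3, -2/7, …
h₀=f(r): pull back L_f along r ⇒ L₀.
Differentiate: ansatz ord ≤ ord L₀ ⇒ L.
L = (4 + 6·x) + (1 + 4·x + 3·x^2)·Dx  (order 1).
h: a_k = -4, 16, -52, 160, -484, 1456, -4372, 13120, …
ICs: h(0) = -4.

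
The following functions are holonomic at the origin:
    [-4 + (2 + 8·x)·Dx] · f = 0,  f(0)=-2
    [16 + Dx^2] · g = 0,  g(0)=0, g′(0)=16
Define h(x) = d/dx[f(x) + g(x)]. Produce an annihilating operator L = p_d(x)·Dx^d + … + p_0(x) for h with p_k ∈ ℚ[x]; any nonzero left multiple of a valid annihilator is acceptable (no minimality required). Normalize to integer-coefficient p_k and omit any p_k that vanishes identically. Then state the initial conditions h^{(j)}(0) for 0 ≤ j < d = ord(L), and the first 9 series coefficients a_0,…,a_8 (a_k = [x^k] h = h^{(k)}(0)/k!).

L = (-608 - 1024·x - 2048·x^2) + (-112 - 960·x - 3072·x^2 - 4096·x^3)·Dx + (-38 - 64·x - 128·x^2)·Dx^2 + (-7 - 60·x - 192·x^2 - 256·x^3)·Dx^3  (order 3).
h: a_k = 12, 8, -152, 80, -328/3, 1008, -170416/45, 13728, -16208008/315, …
ICs: h(0) = 12, h′(0) = 8, h′′(0) = -304.

f: a_k = -2, -4, 4, -8, 20, -56, 168, -528, 1716, …
g: a_k = 0, 16, 0, -128/3, 0, 512/15, 0, -4096/315, 0, …
Sum ⇒ L₀ = lclm(L_f,L_g) in ℚ(x)⟨Dx⟩.
h₀' ⇒ L via d/dx closure of L₀.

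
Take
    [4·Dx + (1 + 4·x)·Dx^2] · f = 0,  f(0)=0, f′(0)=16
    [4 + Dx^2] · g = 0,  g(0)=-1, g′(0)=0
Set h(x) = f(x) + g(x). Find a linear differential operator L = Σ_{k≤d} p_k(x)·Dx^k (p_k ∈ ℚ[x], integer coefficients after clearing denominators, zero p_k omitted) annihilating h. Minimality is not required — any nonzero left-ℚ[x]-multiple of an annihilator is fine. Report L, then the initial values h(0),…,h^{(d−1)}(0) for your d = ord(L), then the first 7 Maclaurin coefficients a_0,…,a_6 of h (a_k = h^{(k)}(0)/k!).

L = (400 + 128·x + 256·x^2)·Dx + (36 + 176·x + 192·x^2 + 256·x^3)·Dx^2 + (100 + 32·x + 64·x^2)·Dx^3 + (9 + 44·x + 48·x^2 + 64·x^3)·Dx^4  (order 4).
h: a_k = -1, 16, -30, 256/3, -770/3, 4096/5, -122876/45, …
ICs: h(0) = -1, h′(0) = 16, h′′(0) = -60, h′′′(0) = 512.

f: a_k = 0, 16, -32, 256/3, -256, 4096/5, -8192/3, …
g: a_k = -1, 0, 2, 0, -2/3, 0, 4/45, …
L₀ := lclm(L_f,L_g); ord L₀ ≤ 2+2.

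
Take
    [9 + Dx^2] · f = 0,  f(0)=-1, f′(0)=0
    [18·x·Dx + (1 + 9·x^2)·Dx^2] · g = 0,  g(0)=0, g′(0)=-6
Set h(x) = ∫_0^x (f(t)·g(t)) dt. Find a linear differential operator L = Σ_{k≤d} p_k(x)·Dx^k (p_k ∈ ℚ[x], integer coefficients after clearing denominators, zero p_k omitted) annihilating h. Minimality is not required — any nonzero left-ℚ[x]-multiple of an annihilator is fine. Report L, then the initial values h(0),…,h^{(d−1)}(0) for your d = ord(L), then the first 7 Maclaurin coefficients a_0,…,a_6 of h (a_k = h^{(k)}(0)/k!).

L = (810 + 18954·x^2 + 72171·x^4 + 236196·x^6 + 531441·x^8)·Dx + (972·x + 14580·x^3 + 78732·x^5 + 236196·x^7)·Dx^2 + (108 + 2592·x^2 + 13122·x^4 + 52488·x^6 + 118098·x^8)·Dx^3 + (108·x + 1620·x^3 + 8748·x^5 + 26244·x^7)·Dx^4 + (2 + 54·x^2 + 567·x^4 + 2916·x^6 + 6561·x^8)·Dx^5  (order 5).
h: a_k = 0, 0, 3, 0, -45/4, 0, 1323/40, …
ICs: h(0) = 0, h′(0) = 0, h′′(0) = 6, h′′′(0) = 0, h′′′′(0) = -270.

f: a_k = -1, 0, 9/2, 0, -27/8, 0, 81/80, …
g: a_k = 0, -6, 0, 18, 0, -486/5, 0, …
Product ⇒ symmetric product L₀, ord ≤ 4.
∫: right-multiply L₀ by Dx.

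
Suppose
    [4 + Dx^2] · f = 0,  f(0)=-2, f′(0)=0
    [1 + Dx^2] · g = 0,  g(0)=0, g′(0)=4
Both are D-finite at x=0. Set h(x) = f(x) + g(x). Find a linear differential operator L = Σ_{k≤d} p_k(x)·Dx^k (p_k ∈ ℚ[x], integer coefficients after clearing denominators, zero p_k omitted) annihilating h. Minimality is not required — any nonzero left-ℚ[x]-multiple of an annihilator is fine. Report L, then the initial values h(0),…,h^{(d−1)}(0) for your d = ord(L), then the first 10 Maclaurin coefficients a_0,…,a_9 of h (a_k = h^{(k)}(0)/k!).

L = 4 + 5·Dx^2 + Dx^4  (order 4).
h: a_k = -2, 4, 4, -2/3, -4/3, 1/30, 8/45, -1/1260, -4/315, 1/90720, …
ICs: h(0) = -2, h′(0) = 4, h′′(0) = 8, h′′′(0) = -4.

f: a_k = -2, 0, 4, 0, -4/3, 0, 8/45, 0, -4/315, 0, …
g: a_k = 0, 4, 0, -2/3, 0, 1/30, 0, -1/1260, 0, 1/90720, …
L₀ := lclm(L_f,L_g); ord L₀ ≤ 2+2.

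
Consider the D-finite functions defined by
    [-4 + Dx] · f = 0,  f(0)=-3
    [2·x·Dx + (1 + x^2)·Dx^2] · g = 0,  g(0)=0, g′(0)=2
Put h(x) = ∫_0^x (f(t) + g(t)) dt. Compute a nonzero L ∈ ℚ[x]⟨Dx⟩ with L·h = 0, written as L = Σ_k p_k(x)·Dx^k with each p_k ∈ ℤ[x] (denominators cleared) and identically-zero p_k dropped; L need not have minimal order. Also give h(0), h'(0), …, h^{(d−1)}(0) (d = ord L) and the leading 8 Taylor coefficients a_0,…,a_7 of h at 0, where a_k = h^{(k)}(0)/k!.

f: a_k = -3, -12, -24, -32, -32, -128/5, -256/15, -1024/105, …
g: a_k = 0, 2, 0, -2/3, 0, 2/5, 0, -2/7, …
f+g: L₀ = lclm(L_f,L_g), ord ≤ 1+2.
h=∫₀ˣh₀: take L = L₀·Dx.
L = (4 - 16·x - 12·x^2 - 16·x^3)·Dx^2 + (-9 - 13·x^2 - 8·x^4)·Dx^3 + (2 + x + 4·x^2 + x^3 + 2·x^4)·Dx^4  (order 4).
h: a_k = 0, -3, -5, -8, -49/6, -32/5, -21/5, -256/105, …
ICs: h(0) = 0, h′(0) = -3, h′′(0) = -10, h′′′(0) = -48.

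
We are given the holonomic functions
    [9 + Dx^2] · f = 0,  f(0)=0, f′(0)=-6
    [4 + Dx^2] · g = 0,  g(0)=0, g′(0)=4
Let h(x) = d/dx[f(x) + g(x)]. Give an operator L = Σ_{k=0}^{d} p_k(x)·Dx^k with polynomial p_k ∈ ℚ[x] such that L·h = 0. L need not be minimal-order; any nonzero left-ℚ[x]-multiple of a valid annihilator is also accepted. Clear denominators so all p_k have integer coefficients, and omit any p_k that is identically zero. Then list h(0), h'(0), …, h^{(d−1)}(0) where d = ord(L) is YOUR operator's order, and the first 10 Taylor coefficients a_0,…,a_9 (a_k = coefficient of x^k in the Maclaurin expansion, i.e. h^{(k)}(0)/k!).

f: a_k = 0, -6, 0, 9, 0, -81/20, 0, 243/280, 0, -243/2240, …
g: a_k = 0, 4, 0, -8/3, 0, 8/15, 0, -16/315, 0, 8/2835, …
h₀=f+g: left-lcm gives L₀, ord ≤ 4.
Derive L from L₀ (diff closure).
L = 36 + 13·Dx^2 + Dx^4  (order 4).
h: a_k = -2, 0, 19, 0, -211/12, 0, 2059/360, 0, -19171/20160, 0, …
ICs: h(0) = -2, h′(0) = 0, h′′(0) = 38, h′′′(0) = 0.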